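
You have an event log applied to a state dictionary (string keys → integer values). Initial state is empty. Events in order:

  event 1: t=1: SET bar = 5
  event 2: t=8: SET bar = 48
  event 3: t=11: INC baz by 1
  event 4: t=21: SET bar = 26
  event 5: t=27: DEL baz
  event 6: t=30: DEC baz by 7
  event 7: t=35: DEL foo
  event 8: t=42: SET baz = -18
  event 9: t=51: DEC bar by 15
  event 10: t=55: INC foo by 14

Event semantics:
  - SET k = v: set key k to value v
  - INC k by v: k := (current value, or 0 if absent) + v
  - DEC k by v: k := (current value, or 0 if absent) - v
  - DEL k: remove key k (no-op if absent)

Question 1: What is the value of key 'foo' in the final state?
Track key 'foo' through all 10 events:
  event 1 (t=1: SET bar = 5): foo unchanged
  event 2 (t=8: SET bar = 48): foo unchanged
  event 3 (t=11: INC baz by 1): foo unchanged
  event 4 (t=21: SET bar = 26): foo unchanged
  event 5 (t=27: DEL baz): foo unchanged
  event 6 (t=30: DEC baz by 7): foo unchanged
  event 7 (t=35: DEL foo): foo (absent) -> (absent)
  event 8 (t=42: SET baz = -18): foo unchanged
  event 9 (t=51: DEC bar by 15): foo unchanged
  event 10 (t=55: INC foo by 14): foo (absent) -> 14
Final: foo = 14

Answer: 14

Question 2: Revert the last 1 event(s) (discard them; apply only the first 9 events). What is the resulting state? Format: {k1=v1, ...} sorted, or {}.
Answer: {bar=11, baz=-18}

Derivation:
Keep first 9 events (discard last 1):
  after event 1 (t=1: SET bar = 5): {bar=5}
  after event 2 (t=8: SET bar = 48): {bar=48}
  after event 3 (t=11: INC baz by 1): {bar=48, baz=1}
  after event 4 (t=21: SET bar = 26): {bar=26, baz=1}
  after event 5 (t=27: DEL baz): {bar=26}
  after event 6 (t=30: DEC baz by 7): {bar=26, baz=-7}
  after event 7 (t=35: DEL foo): {bar=26, baz=-7}
  after event 8 (t=42: SET baz = -18): {bar=26, baz=-18}
  after event 9 (t=51: DEC bar by 15): {bar=11, baz=-18}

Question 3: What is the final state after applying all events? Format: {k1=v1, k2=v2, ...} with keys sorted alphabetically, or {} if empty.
  after event 1 (t=1: SET bar = 5): {bar=5}
  after event 2 (t=8: SET bar = 48): {bar=48}
  after event 3 (t=11: INC baz by 1): {bar=48, baz=1}
  after event 4 (t=21: SET bar = 26): {bar=26, baz=1}
  after event 5 (t=27: DEL baz): {bar=26}
  after event 6 (t=30: DEC baz by 7): {bar=26, baz=-7}
  after event 7 (t=35: DEL foo): {bar=26, baz=-7}
  after event 8 (t=42: SET baz = -18): {bar=26, baz=-18}
  after event 9 (t=51: DEC bar by 15): {bar=11, baz=-18}
  after event 10 (t=55: INC foo by 14): {bar=11, baz=-18, foo=14}

Answer: {bar=11, baz=-18, foo=14}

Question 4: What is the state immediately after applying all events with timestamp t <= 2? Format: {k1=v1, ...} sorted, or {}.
Answer: {bar=5}

Derivation:
Apply events with t <= 2 (1 events):
  after event 1 (t=1: SET bar = 5): {bar=5}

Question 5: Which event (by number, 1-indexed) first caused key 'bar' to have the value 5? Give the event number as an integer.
Answer: 1

Derivation:
Looking for first event where bar becomes 5:
  event 1: bar (absent) -> 5  <-- first match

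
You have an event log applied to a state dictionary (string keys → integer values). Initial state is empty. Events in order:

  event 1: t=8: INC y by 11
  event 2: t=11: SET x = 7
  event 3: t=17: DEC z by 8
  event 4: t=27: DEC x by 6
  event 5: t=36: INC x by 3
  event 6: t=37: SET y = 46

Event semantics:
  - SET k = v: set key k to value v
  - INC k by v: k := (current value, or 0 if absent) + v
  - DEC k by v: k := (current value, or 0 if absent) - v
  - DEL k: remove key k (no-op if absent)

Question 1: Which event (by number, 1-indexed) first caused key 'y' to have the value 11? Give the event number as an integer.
Looking for first event where y becomes 11:
  event 1: y (absent) -> 11  <-- first match

Answer: 1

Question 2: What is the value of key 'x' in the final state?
Track key 'x' through all 6 events:
  event 1 (t=8: INC y by 11): x unchanged
  event 2 (t=11: SET x = 7): x (absent) -> 7
  event 3 (t=17: DEC z by 8): x unchanged
  event 4 (t=27: DEC x by 6): x 7 -> 1
  event 5 (t=36: INC x by 3): x 1 -> 4
  event 6 (t=37: SET y = 46): x unchanged
Final: x = 4

Answer: 4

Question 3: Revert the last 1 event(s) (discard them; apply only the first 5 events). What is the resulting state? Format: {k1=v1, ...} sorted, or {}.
Answer: {x=4, y=11, z=-8}

Derivation:
Keep first 5 events (discard last 1):
  after event 1 (t=8: INC y by 11): {y=11}
  after event 2 (t=11: SET x = 7): {x=7, y=11}
  after event 3 (t=17: DEC z by 8): {x=7, y=11, z=-8}
  after event 4 (t=27: DEC x by 6): {x=1, y=11, z=-8}
  after event 5 (t=36: INC x by 3): {x=4, y=11, z=-8}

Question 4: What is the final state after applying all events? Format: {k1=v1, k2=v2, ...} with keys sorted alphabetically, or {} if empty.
Answer: {x=4, y=46, z=-8}

Derivation:
  after event 1 (t=8: INC y by 11): {y=11}
  after event 2 (t=11: SET x = 7): {x=7, y=11}
  after event 3 (t=17: DEC z by 8): {x=7, y=11, z=-8}
  after event 4 (t=27: DEC x by 6): {x=1, y=11, z=-8}
  after event 5 (t=36: INC x by 3): {x=4, y=11, z=-8}
  after event 6 (t=37: SET y = 46): {x=4, y=46, z=-8}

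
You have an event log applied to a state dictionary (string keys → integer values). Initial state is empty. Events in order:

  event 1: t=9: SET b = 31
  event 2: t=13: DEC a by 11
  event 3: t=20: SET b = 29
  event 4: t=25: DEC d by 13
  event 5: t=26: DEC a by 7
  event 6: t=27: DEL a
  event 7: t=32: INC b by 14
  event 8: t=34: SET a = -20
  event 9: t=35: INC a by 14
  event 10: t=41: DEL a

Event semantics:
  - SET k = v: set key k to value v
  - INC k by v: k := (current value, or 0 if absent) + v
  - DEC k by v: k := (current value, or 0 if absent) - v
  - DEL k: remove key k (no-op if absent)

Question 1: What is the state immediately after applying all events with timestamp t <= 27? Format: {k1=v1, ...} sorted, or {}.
Answer: {b=29, d=-13}

Derivation:
Apply events with t <= 27 (6 events):
  after event 1 (t=9: SET b = 31): {b=31}
  after event 2 (t=13: DEC a by 11): {a=-11, b=31}
  after event 3 (t=20: SET b = 29): {a=-11, b=29}
  after event 4 (t=25: DEC d by 13): {a=-11, b=29, d=-13}
  after event 5 (t=26: DEC a by 7): {a=-18, b=29, d=-13}
  after event 6 (t=27: DEL a): {b=29, d=-13}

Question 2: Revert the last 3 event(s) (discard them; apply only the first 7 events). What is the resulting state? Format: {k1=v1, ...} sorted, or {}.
Keep first 7 events (discard last 3):
  after event 1 (t=9: SET b = 31): {b=31}
  after event 2 (t=13: DEC a by 11): {a=-11, b=31}
  after event 3 (t=20: SET b = 29): {a=-11, b=29}
  after event 4 (t=25: DEC d by 13): {a=-11, b=29, d=-13}
  after event 5 (t=26: DEC a by 7): {a=-18, b=29, d=-13}
  after event 6 (t=27: DEL a): {b=29, d=-13}
  after event 7 (t=32: INC b by 14): {b=43, d=-13}

Answer: {b=43, d=-13}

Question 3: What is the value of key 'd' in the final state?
Track key 'd' through all 10 events:
  event 1 (t=9: SET b = 31): d unchanged
  event 2 (t=13: DEC a by 11): d unchanged
  event 3 (t=20: SET b = 29): d unchanged
  event 4 (t=25: DEC d by 13): d (absent) -> -13
  event 5 (t=26: DEC a by 7): d unchanged
  event 6 (t=27: DEL a): d unchanged
  event 7 (t=32: INC b by 14): d unchanged
  event 8 (t=34: SET a = -20): d unchanged
  event 9 (t=35: INC a by 14): d unchanged
  event 10 (t=41: DEL a): d unchanged
Final: d = -13

Answer: -13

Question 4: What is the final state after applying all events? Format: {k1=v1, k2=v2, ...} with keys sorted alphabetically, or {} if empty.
Answer: {b=43, d=-13}

Derivation:
  after event 1 (t=9: SET b = 31): {b=31}
  after event 2 (t=13: DEC a by 11): {a=-11, b=31}
  after event 3 (t=20: SET b = 29): {a=-11, b=29}
  after event 4 (t=25: DEC d by 13): {a=-11, b=29, d=-13}
  after event 5 (t=26: DEC a by 7): {a=-18, b=29, d=-13}
  after event 6 (t=27: DEL a): {b=29, d=-13}
  after event 7 (t=32: INC b by 14): {b=43, d=-13}
  after event 8 (t=34: SET a = -20): {a=-20, b=43, d=-13}
  after event 9 (t=35: INC a by 14): {a=-6, b=43, d=-13}
  after event 10 (t=41: DEL a): {b=43, d=-13}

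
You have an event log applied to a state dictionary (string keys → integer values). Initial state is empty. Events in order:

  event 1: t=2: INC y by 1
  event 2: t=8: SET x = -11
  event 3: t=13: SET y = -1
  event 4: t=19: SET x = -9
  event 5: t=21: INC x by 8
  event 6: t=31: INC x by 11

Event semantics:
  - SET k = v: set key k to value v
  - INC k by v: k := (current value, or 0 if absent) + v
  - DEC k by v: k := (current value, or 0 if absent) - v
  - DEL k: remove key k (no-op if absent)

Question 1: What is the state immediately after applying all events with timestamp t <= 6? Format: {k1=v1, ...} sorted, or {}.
Apply events with t <= 6 (1 events):
  after event 1 (t=2: INC y by 1): {y=1}

Answer: {y=1}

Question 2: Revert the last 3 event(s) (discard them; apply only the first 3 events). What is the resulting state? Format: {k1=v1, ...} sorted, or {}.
Answer: {x=-11, y=-1}

Derivation:
Keep first 3 events (discard last 3):
  after event 1 (t=2: INC y by 1): {y=1}
  after event 2 (t=8: SET x = -11): {x=-11, y=1}
  after event 3 (t=13: SET y = -1): {x=-11, y=-1}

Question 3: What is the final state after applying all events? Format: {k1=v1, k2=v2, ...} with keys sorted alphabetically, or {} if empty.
Answer: {x=10, y=-1}

Derivation:
  after event 1 (t=2: INC y by 1): {y=1}
  after event 2 (t=8: SET x = -11): {x=-11, y=1}
  after event 3 (t=13: SET y = -1): {x=-11, y=-1}
  after event 4 (t=19: SET x = -9): {x=-9, y=-1}
  after event 5 (t=21: INC x by 8): {x=-1, y=-1}
  after event 6 (t=31: INC x by 11): {x=10, y=-1}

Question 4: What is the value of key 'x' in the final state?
Track key 'x' through all 6 events:
  event 1 (t=2: INC y by 1): x unchanged
  event 2 (t=8: SET x = -11): x (absent) -> -11
  event 3 (t=13: SET y = -1): x unchanged
  event 4 (t=19: SET x = -9): x -11 -> -9
  event 5 (t=21: INC x by 8): x -9 -> -1
  event 6 (t=31: INC x by 11): x -1 -> 10
Final: x = 10

Answer: 10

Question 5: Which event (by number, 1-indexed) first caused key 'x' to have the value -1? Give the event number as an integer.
Looking for first event where x becomes -1:
  event 2: x = -11
  event 3: x = -11
  event 4: x = -9
  event 5: x -9 -> -1  <-- first match

Answer: 5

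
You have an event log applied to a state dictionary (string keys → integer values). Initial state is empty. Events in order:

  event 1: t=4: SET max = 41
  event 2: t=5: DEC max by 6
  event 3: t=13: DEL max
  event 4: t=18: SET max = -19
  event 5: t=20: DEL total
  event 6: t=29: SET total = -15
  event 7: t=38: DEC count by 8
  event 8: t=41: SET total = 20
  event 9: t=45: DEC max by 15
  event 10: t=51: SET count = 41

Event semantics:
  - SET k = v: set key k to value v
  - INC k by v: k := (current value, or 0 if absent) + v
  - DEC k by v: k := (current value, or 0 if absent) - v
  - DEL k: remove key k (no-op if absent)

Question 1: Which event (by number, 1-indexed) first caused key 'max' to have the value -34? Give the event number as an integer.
Looking for first event where max becomes -34:
  event 1: max = 41
  event 2: max = 35
  event 3: max = (absent)
  event 4: max = -19
  event 5: max = -19
  event 6: max = -19
  event 7: max = -19
  event 8: max = -19
  event 9: max -19 -> -34  <-- first match

Answer: 9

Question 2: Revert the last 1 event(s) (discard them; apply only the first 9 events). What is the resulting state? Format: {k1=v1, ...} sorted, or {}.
Answer: {count=-8, max=-34, total=20}

Derivation:
Keep first 9 events (discard last 1):
  after event 1 (t=4: SET max = 41): {max=41}
  after event 2 (t=5: DEC max by 6): {max=35}
  after event 3 (t=13: DEL max): {}
  after event 4 (t=18: SET max = -19): {max=-19}
  after event 5 (t=20: DEL total): {max=-19}
  after event 6 (t=29: SET total = -15): {max=-19, total=-15}
  after event 7 (t=38: DEC count by 8): {count=-8, max=-19, total=-15}
  after event 8 (t=41: SET total = 20): {count=-8, max=-19, total=20}
  after event 9 (t=45: DEC max by 15): {count=-8, max=-34, total=20}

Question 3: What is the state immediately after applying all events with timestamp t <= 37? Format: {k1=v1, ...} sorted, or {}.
Apply events with t <= 37 (6 events):
  after event 1 (t=4: SET max = 41): {max=41}
  after event 2 (t=5: DEC max by 6): {max=35}
  after event 3 (t=13: DEL max): {}
  after event 4 (t=18: SET max = -19): {max=-19}
  after event 5 (t=20: DEL total): {max=-19}
  after event 6 (t=29: SET total = -15): {max=-19, total=-15}

Answer: {max=-19, total=-15}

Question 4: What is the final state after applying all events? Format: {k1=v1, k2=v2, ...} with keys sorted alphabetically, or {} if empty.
  after event 1 (t=4: SET max = 41): {max=41}
  after event 2 (t=5: DEC max by 6): {max=35}
  after event 3 (t=13: DEL max): {}
  after event 4 (t=18: SET max = -19): {max=-19}
  after event 5 (t=20: DEL total): {max=-19}
  after event 6 (t=29: SET total = -15): {max=-19, total=-15}
  after event 7 (t=38: DEC count by 8): {count=-8, max=-19, total=-15}
  after event 8 (t=41: SET total = 20): {count=-8, max=-19, total=20}
  after event 9 (t=45: DEC max by 15): {count=-8, max=-34, total=20}
  after event 10 (t=51: SET count = 41): {count=41, max=-34, total=20}

Answer: {count=41, max=-34, total=20}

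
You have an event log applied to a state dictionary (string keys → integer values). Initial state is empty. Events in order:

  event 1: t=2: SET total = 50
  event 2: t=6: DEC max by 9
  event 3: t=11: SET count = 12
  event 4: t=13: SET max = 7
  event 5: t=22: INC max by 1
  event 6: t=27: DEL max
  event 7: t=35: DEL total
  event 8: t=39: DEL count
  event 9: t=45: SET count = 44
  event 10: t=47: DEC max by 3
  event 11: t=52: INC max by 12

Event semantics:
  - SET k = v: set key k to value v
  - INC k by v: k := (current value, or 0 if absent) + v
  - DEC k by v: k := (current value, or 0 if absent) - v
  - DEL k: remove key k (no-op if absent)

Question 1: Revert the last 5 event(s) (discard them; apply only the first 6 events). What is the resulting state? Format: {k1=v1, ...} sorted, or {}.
Keep first 6 events (discard last 5):
  after event 1 (t=2: SET total = 50): {total=50}
  after event 2 (t=6: DEC max by 9): {max=-9, total=50}
  after event 3 (t=11: SET count = 12): {count=12, max=-9, total=50}
  after event 4 (t=13: SET max = 7): {count=12, max=7, total=50}
  after event 5 (t=22: INC max by 1): {count=12, max=8, total=50}
  after event 6 (t=27: DEL max): {count=12, total=50}

Answer: {count=12, total=50}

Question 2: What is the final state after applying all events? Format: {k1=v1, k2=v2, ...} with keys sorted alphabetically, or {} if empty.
  after event 1 (t=2: SET total = 50): {total=50}
  after event 2 (t=6: DEC max by 9): {max=-9, total=50}
  after event 3 (t=11: SET count = 12): {count=12, max=-9, total=50}
  after event 4 (t=13: SET max = 7): {count=12, max=7, total=50}
  after event 5 (t=22: INC max by 1): {count=12, max=8, total=50}
  after event 6 (t=27: DEL max): {count=12, total=50}
  after event 7 (t=35: DEL total): {count=12}
  after event 8 (t=39: DEL count): {}
  after event 9 (t=45: SET count = 44): {count=44}
  after event 10 (t=47: DEC max by 3): {count=44, max=-3}
  after event 11 (t=52: INC max by 12): {count=44, max=9}

Answer: {count=44, max=9}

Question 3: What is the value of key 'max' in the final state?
Answer: 9

Derivation:
Track key 'max' through all 11 events:
  event 1 (t=2: SET total = 50): max unchanged
  event 2 (t=6: DEC max by 9): max (absent) -> -9
  event 3 (t=11: SET count = 12): max unchanged
  event 4 (t=13: SET max = 7): max -9 -> 7
  event 5 (t=22: INC max by 1): max 7 -> 8
  event 6 (t=27: DEL max): max 8 -> (absent)
  event 7 (t=35: DEL total): max unchanged
  event 8 (t=39: DEL count): max unchanged
  event 9 (t=45: SET count = 44): max unchanged
  event 10 (t=47: DEC max by 3): max (absent) -> -3
  event 11 (t=52: INC max by 12): max -3 -> 9
Final: max = 9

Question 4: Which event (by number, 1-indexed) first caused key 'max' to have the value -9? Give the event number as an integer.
Answer: 2

Derivation:
Looking for first event where max becomes -9:
  event 2: max (absent) -> -9  <-- first match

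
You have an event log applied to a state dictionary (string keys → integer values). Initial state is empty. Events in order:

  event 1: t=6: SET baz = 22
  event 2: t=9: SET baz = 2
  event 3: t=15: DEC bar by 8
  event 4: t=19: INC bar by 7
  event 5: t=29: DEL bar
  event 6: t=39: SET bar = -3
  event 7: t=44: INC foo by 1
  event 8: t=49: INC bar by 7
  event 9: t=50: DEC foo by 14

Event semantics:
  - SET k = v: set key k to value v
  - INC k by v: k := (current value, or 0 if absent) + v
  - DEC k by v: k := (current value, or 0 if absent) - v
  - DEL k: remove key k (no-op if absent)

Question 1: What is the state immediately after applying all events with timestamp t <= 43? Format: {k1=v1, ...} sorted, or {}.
Apply events with t <= 43 (6 events):
  after event 1 (t=6: SET baz = 22): {baz=22}
  after event 2 (t=9: SET baz = 2): {baz=2}
  after event 3 (t=15: DEC bar by 8): {bar=-8, baz=2}
  after event 4 (t=19: INC bar by 7): {bar=-1, baz=2}
  after event 5 (t=29: DEL bar): {baz=2}
  after event 6 (t=39: SET bar = -3): {bar=-3, baz=2}

Answer: {bar=-3, baz=2}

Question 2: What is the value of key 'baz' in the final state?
Answer: 2

Derivation:
Track key 'baz' through all 9 events:
  event 1 (t=6: SET baz = 22): baz (absent) -> 22
  event 2 (t=9: SET baz = 2): baz 22 -> 2
  event 3 (t=15: DEC bar by 8): baz unchanged
  event 4 (t=19: INC bar by 7): baz unchanged
  event 5 (t=29: DEL bar): baz unchanged
  event 6 (t=39: SET bar = -3): baz unchanged
  event 7 (t=44: INC foo by 1): baz unchanged
  event 8 (t=49: INC bar by 7): baz unchanged
  event 9 (t=50: DEC foo by 14): baz unchanged
Final: baz = 2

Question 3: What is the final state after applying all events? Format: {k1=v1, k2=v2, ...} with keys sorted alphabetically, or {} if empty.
  after event 1 (t=6: SET baz = 22): {baz=22}
  after event 2 (t=9: SET baz = 2): {baz=2}
  after event 3 (t=15: DEC bar by 8): {bar=-8, baz=2}
  after event 4 (t=19: INC bar by 7): {bar=-1, baz=2}
  after event 5 (t=29: DEL bar): {baz=2}
  after event 6 (t=39: SET bar = -3): {bar=-3, baz=2}
  after event 7 (t=44: INC foo by 1): {bar=-3, baz=2, foo=1}
  after event 8 (t=49: INC bar by 7): {bar=4, baz=2, foo=1}
  after event 9 (t=50: DEC foo by 14): {bar=4, baz=2, foo=-13}

Answer: {bar=4, baz=2, foo=-13}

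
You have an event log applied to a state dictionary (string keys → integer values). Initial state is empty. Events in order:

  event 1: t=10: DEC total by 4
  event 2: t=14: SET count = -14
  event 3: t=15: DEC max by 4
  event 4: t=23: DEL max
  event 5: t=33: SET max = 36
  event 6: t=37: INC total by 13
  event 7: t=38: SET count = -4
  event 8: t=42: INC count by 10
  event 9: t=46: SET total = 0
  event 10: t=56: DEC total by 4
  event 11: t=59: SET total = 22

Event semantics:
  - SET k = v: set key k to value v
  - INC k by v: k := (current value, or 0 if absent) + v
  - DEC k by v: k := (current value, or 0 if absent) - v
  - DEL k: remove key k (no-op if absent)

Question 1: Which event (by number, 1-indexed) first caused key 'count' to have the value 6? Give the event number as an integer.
Answer: 8

Derivation:
Looking for first event where count becomes 6:
  event 2: count = -14
  event 3: count = -14
  event 4: count = -14
  event 5: count = -14
  event 6: count = -14
  event 7: count = -4
  event 8: count -4 -> 6  <-- first match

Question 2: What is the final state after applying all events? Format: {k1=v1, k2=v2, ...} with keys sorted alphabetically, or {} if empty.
Answer: {count=6, max=36, total=22}

Derivation:
  after event 1 (t=10: DEC total by 4): {total=-4}
  after event 2 (t=14: SET count = -14): {count=-14, total=-4}
  after event 3 (t=15: DEC max by 4): {count=-14, max=-4, total=-4}
  after event 4 (t=23: DEL max): {count=-14, total=-4}
  after event 5 (t=33: SET max = 36): {count=-14, max=36, total=-4}
  after event 6 (t=37: INC total by 13): {count=-14, max=36, total=9}
  after event 7 (t=38: SET count = -4): {count=-4, max=36, total=9}
  after event 8 (t=42: INC count by 10): {count=6, max=36, total=9}
  after event 9 (t=46: SET total = 0): {count=6, max=36, total=0}
  after event 10 (t=56: DEC total by 4): {count=6, max=36, total=-4}
  after event 11 (t=59: SET total = 22): {count=6, max=36, total=22}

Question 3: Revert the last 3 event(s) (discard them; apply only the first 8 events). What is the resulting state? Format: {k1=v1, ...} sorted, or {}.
Keep first 8 events (discard last 3):
  after event 1 (t=10: DEC total by 4): {total=-4}
  after event 2 (t=14: SET count = -14): {count=-14, total=-4}
  after event 3 (t=15: DEC max by 4): {count=-14, max=-4, total=-4}
  after event 4 (t=23: DEL max): {count=-14, total=-4}
  after event 5 (t=33: SET max = 36): {count=-14, max=36, total=-4}
  after event 6 (t=37: INC total by 13): {count=-14, max=36, total=9}
  after event 7 (t=38: SET count = -4): {count=-4, max=36, total=9}
  after event 8 (t=42: INC count by 10): {count=6, max=36, total=9}

Answer: {count=6, max=36, total=9}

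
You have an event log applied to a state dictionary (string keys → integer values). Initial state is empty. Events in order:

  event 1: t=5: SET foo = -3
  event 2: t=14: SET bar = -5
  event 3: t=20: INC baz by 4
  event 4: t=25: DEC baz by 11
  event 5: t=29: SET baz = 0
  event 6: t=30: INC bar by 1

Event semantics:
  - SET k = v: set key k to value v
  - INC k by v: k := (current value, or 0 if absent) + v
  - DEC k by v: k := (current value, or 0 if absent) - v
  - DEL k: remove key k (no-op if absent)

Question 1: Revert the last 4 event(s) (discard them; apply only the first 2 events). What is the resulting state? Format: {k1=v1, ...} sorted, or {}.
Keep first 2 events (discard last 4):
  after event 1 (t=5: SET foo = -3): {foo=-3}
  after event 2 (t=14: SET bar = -5): {bar=-5, foo=-3}

Answer: {bar=-5, foo=-3}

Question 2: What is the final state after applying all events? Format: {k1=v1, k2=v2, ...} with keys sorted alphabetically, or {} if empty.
Answer: {bar=-4, baz=0, foo=-3}

Derivation:
  after event 1 (t=5: SET foo = -3): {foo=-3}
  after event 2 (t=14: SET bar = -5): {bar=-5, foo=-3}
  after event 3 (t=20: INC baz by 4): {bar=-5, baz=4, foo=-3}
  after event 4 (t=25: DEC baz by 11): {bar=-5, baz=-7, foo=-3}
  after event 5 (t=29: SET baz = 0): {bar=-5, baz=0, foo=-3}
  after event 6 (t=30: INC bar by 1): {bar=-4, baz=0, foo=-3}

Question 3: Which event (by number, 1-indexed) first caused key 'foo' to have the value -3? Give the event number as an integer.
Looking for first event where foo becomes -3:
  event 1: foo (absent) -> -3  <-- first match

Answer: 1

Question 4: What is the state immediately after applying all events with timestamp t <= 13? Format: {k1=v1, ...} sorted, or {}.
Apply events with t <= 13 (1 events):
  after event 1 (t=5: SET foo = -3): {foo=-3}

Answer: {foo=-3}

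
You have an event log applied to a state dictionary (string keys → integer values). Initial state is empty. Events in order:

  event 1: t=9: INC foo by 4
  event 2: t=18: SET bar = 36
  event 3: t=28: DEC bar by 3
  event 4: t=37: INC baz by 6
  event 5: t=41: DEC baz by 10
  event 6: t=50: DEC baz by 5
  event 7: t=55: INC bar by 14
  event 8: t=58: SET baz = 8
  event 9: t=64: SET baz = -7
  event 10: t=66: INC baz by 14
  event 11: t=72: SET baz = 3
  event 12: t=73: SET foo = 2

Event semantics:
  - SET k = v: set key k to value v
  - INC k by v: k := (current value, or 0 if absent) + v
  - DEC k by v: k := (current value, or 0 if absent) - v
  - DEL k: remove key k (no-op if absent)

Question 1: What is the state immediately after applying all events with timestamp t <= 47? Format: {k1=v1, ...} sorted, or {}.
Apply events with t <= 47 (5 events):
  after event 1 (t=9: INC foo by 4): {foo=4}
  after event 2 (t=18: SET bar = 36): {bar=36, foo=4}
  after event 3 (t=28: DEC bar by 3): {bar=33, foo=4}
  after event 4 (t=37: INC baz by 6): {bar=33, baz=6, foo=4}
  after event 5 (t=41: DEC baz by 10): {bar=33, baz=-4, foo=4}

Answer: {bar=33, baz=-4, foo=4}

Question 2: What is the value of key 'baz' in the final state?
Track key 'baz' through all 12 events:
  event 1 (t=9: INC foo by 4): baz unchanged
  event 2 (t=18: SET bar = 36): baz unchanged
  event 3 (t=28: DEC bar by 3): baz unchanged
  event 4 (t=37: INC baz by 6): baz (absent) -> 6
  event 5 (t=41: DEC baz by 10): baz 6 -> -4
  event 6 (t=50: DEC baz by 5): baz -4 -> -9
  event 7 (t=55: INC bar by 14): baz unchanged
  event 8 (t=58: SET baz = 8): baz -9 -> 8
  event 9 (t=64: SET baz = -7): baz 8 -> -7
  event 10 (t=66: INC baz by 14): baz -7 -> 7
  event 11 (t=72: SET baz = 3): baz 7 -> 3
  event 12 (t=73: SET foo = 2): baz unchanged
Final: baz = 3

Answer: 3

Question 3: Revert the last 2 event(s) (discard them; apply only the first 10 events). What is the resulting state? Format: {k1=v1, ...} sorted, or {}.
Keep first 10 events (discard last 2):
  after event 1 (t=9: INC foo by 4): {foo=4}
  after event 2 (t=18: SET bar = 36): {bar=36, foo=4}
  after event 3 (t=28: DEC bar by 3): {bar=33, foo=4}
  after event 4 (t=37: INC baz by 6): {bar=33, baz=6, foo=4}
  after event 5 (t=41: DEC baz by 10): {bar=33, baz=-4, foo=4}
  after event 6 (t=50: DEC baz by 5): {bar=33, baz=-9, foo=4}
  after event 7 (t=55: INC bar by 14): {bar=47, baz=-9, foo=4}
  after event 8 (t=58: SET baz = 8): {bar=47, baz=8, foo=4}
  after event 9 (t=64: SET baz = -7): {bar=47, baz=-7, foo=4}
  after event 10 (t=66: INC baz by 14): {bar=47, baz=7, foo=4}

Answer: {bar=47, baz=7, foo=4}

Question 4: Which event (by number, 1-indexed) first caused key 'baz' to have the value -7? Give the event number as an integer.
Looking for first event where baz becomes -7:
  event 4: baz = 6
  event 5: baz = -4
  event 6: baz = -9
  event 7: baz = -9
  event 8: baz = 8
  event 9: baz 8 -> -7  <-- first match

Answer: 9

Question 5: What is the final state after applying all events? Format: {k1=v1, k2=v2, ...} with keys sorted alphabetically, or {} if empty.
  after event 1 (t=9: INC foo by 4): {foo=4}
  after event 2 (t=18: SET bar = 36): {bar=36, foo=4}
  after event 3 (t=28: DEC bar by 3): {bar=33, foo=4}
  after event 4 (t=37: INC baz by 6): {bar=33, baz=6, foo=4}
  after event 5 (t=41: DEC baz by 10): {bar=33, baz=-4, foo=4}
  after event 6 (t=50: DEC baz by 5): {bar=33, baz=-9, foo=4}
  after event 7 (t=55: INC bar by 14): {bar=47, baz=-9, foo=4}
  after event 8 (t=58: SET baz = 8): {bar=47, baz=8, foo=4}
  after event 9 (t=64: SET baz = -7): {bar=47, baz=-7, foo=4}
  after event 10 (t=66: INC baz by 14): {bar=47, baz=7, foo=4}
  after event 11 (t=72: SET baz = 3): {bar=47, baz=3, foo=4}
  after event 12 (t=73: SET foo = 2): {bar=47, baz=3, foo=2}

Answer: {bar=47, baz=3, foo=2}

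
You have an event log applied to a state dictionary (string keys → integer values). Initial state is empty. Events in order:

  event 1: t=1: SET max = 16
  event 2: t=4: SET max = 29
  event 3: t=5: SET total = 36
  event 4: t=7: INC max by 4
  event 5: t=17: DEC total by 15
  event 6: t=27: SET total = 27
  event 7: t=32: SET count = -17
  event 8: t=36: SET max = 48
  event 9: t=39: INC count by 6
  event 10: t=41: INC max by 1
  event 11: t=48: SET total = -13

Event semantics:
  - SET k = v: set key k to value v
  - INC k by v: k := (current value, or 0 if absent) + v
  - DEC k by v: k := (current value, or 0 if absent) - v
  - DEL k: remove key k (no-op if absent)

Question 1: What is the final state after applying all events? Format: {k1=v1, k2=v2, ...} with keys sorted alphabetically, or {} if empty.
  after event 1 (t=1: SET max = 16): {max=16}
  after event 2 (t=4: SET max = 29): {max=29}
  after event 3 (t=5: SET total = 36): {max=29, total=36}
  after event 4 (t=7: INC max by 4): {max=33, total=36}
  after event 5 (t=17: DEC total by 15): {max=33, total=21}
  after event 6 (t=27: SET total = 27): {max=33, total=27}
  after event 7 (t=32: SET count = -17): {count=-17, max=33, total=27}
  after event 8 (t=36: SET max = 48): {count=-17, max=48, total=27}
  after event 9 (t=39: INC count by 6): {count=-11, max=48, total=27}
  after event 10 (t=41: INC max by 1): {count=-11, max=49, total=27}
  after event 11 (t=48: SET total = -13): {count=-11, max=49, total=-13}

Answer: {count=-11, max=49, total=-13}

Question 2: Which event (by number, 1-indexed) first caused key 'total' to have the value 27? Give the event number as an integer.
Answer: 6

Derivation:
Looking for first event where total becomes 27:
  event 3: total = 36
  event 4: total = 36
  event 5: total = 21
  event 6: total 21 -> 27  <-- first match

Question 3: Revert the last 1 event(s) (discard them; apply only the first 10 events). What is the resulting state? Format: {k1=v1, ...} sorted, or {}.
Keep first 10 events (discard last 1):
  after event 1 (t=1: SET max = 16): {max=16}
  after event 2 (t=4: SET max = 29): {max=29}
  after event 3 (t=5: SET total = 36): {max=29, total=36}
  after event 4 (t=7: INC max by 4): {max=33, total=36}
  after event 5 (t=17: DEC total by 15): {max=33, total=21}
  after event 6 (t=27: SET total = 27): {max=33, total=27}
  after event 7 (t=32: SET count = -17): {count=-17, max=33, total=27}
  after event 8 (t=36: SET max = 48): {count=-17, max=48, total=27}
  after event 9 (t=39: INC count by 6): {count=-11, max=48, total=27}
  after event 10 (t=41: INC max by 1): {count=-11, max=49, total=27}

Answer: {count=-11, max=49, total=27}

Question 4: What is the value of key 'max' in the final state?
Answer: 49

Derivation:
Track key 'max' through all 11 events:
  event 1 (t=1: SET max = 16): max (absent) -> 16
  event 2 (t=4: SET max = 29): max 16 -> 29
  event 3 (t=5: SET total = 36): max unchanged
  event 4 (t=7: INC max by 4): max 29 -> 33
  event 5 (t=17: DEC total by 15): max unchanged
  event 6 (t=27: SET total = 27): max unchanged
  event 7 (t=32: SET count = -17): max unchanged
  event 8 (t=36: SET max = 48): max 33 -> 48
  event 9 (t=39: INC count by 6): max unchanged
  event 10 (t=41: INC max by 1): max 48 -> 49
  event 11 (t=48: SET total = -13): max unchanged
Final: max = 49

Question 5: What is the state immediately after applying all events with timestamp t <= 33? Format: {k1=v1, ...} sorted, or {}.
Answer: {count=-17, max=33, total=27}

Derivation:
Apply events with t <= 33 (7 events):
  after event 1 (t=1: SET max = 16): {max=16}
  after event 2 (t=4: SET max = 29): {max=29}
  after event 3 (t=5: SET total = 36): {max=29, total=36}
  after event 4 (t=7: INC max by 4): {max=33, total=36}
  after event 5 (t=17: DEC total by 15): {max=33, total=21}
  after event 6 (t=27: SET total = 27): {max=33, total=27}
  after event 7 (t=32: SET count = -17): {count=-17, max=33, total=27}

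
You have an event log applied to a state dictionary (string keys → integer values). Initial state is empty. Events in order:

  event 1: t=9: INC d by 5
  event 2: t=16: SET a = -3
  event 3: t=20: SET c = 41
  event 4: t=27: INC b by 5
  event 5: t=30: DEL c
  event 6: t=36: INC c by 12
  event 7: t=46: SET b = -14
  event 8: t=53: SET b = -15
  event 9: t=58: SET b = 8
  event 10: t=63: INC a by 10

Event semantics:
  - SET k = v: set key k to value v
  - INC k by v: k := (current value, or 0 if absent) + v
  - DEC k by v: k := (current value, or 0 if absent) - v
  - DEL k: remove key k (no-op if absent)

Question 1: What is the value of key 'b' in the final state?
Track key 'b' through all 10 events:
  event 1 (t=9: INC d by 5): b unchanged
  event 2 (t=16: SET a = -3): b unchanged
  event 3 (t=20: SET c = 41): b unchanged
  event 4 (t=27: INC b by 5): b (absent) -> 5
  event 5 (t=30: DEL c): b unchanged
  event 6 (t=36: INC c by 12): b unchanged
  event 7 (t=46: SET b = -14): b 5 -> -14
  event 8 (t=53: SET b = -15): b -14 -> -15
  event 9 (t=58: SET b = 8): b -15 -> 8
  event 10 (t=63: INC a by 10): b unchanged
Final: b = 8

Answer: 8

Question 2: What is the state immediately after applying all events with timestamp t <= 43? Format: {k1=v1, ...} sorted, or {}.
Answer: {a=-3, b=5, c=12, d=5}

Derivation:
Apply events with t <= 43 (6 events):
  after event 1 (t=9: INC d by 5): {d=5}
  after event 2 (t=16: SET a = -3): {a=-3, d=5}
  after event 3 (t=20: SET c = 41): {a=-3, c=41, d=5}
  after event 4 (t=27: INC b by 5): {a=-3, b=5, c=41, d=5}
  after event 5 (t=30: DEL c): {a=-3, b=5, d=5}
  after event 6 (t=36: INC c by 12): {a=-3, b=5, c=12, d=5}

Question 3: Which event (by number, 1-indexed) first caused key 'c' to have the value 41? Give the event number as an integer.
Looking for first event where c becomes 41:
  event 3: c (absent) -> 41  <-- first match

Answer: 3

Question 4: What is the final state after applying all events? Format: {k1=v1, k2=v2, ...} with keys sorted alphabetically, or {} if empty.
  after event 1 (t=9: INC d by 5): {d=5}
  after event 2 (t=16: SET a = -3): {a=-3, d=5}
  after event 3 (t=20: SET c = 41): {a=-3, c=41, d=5}
  after event 4 (t=27: INC b by 5): {a=-3, b=5, c=41, d=5}
  after event 5 (t=30: DEL c): {a=-3, b=5, d=5}
  after event 6 (t=36: INC c by 12): {a=-3, b=5, c=12, d=5}
  after event 7 (t=46: SET b = -14): {a=-3, b=-14, c=12, d=5}
  after event 8 (t=53: SET b = -15): {a=-3, b=-15, c=12, d=5}
  after event 9 (t=58: SET b = 8): {a=-3, b=8, c=12, d=5}
  after event 10 (t=63: INC a by 10): {a=7, b=8, c=12, d=5}

Answer: {a=7, b=8, c=12, d=5}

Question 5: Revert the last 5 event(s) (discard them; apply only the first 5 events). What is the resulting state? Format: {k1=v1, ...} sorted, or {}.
Keep first 5 events (discard last 5):
  after event 1 (t=9: INC d by 5): {d=5}
  after event 2 (t=16: SET a = -3): {a=-3, d=5}
  after event 3 (t=20: SET c = 41): {a=-3, c=41, d=5}
  after event 4 (t=27: INC b by 5): {a=-3, b=5, c=41, d=5}
  after event 5 (t=30: DEL c): {a=-3, b=5, d=5}

Answer: {a=-3, b=5, d=5}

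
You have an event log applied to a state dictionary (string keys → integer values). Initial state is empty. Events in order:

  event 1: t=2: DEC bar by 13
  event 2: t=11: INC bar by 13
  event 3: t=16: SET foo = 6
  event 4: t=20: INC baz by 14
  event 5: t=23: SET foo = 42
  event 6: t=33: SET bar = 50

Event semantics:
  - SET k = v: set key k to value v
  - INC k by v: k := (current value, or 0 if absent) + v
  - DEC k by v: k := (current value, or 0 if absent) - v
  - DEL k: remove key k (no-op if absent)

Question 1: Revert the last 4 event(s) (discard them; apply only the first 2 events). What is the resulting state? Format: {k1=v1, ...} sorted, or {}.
Answer: {bar=0}

Derivation:
Keep first 2 events (discard last 4):
  after event 1 (t=2: DEC bar by 13): {bar=-13}
  after event 2 (t=11: INC bar by 13): {bar=0}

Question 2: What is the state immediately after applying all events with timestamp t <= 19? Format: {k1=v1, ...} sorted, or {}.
Apply events with t <= 19 (3 events):
  after event 1 (t=2: DEC bar by 13): {bar=-13}
  after event 2 (t=11: INC bar by 13): {bar=0}
  after event 3 (t=16: SET foo = 6): {bar=0, foo=6}

Answer: {bar=0, foo=6}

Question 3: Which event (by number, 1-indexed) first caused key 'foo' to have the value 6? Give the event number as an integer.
Looking for first event where foo becomes 6:
  event 3: foo (absent) -> 6  <-- first match

Answer: 3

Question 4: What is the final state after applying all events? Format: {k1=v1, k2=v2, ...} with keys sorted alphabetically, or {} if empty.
Answer: {bar=50, baz=14, foo=42}

Derivation:
  after event 1 (t=2: DEC bar by 13): {bar=-13}
  after event 2 (t=11: INC bar by 13): {bar=0}
  after event 3 (t=16: SET foo = 6): {bar=0, foo=6}
  after event 4 (t=20: INC baz by 14): {bar=0, baz=14, foo=6}
  after event 5 (t=23: SET foo = 42): {bar=0, baz=14, foo=42}
  after event 6 (t=33: SET bar = 50): {bar=50, baz=14, foo=42}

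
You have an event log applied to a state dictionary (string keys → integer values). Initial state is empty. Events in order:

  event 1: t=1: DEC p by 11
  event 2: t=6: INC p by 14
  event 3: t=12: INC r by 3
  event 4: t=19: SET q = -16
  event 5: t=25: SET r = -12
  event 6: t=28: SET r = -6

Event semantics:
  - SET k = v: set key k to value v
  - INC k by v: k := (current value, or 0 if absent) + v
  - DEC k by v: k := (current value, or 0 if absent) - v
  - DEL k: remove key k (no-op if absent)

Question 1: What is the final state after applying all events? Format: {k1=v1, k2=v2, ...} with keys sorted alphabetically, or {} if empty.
  after event 1 (t=1: DEC p by 11): {p=-11}
  after event 2 (t=6: INC p by 14): {p=3}
  after event 3 (t=12: INC r by 3): {p=3, r=3}
  after event 4 (t=19: SET q = -16): {p=3, q=-16, r=3}
  after event 5 (t=25: SET r = -12): {p=3, q=-16, r=-12}
  after event 6 (t=28: SET r = -6): {p=3, q=-16, r=-6}

Answer: {p=3, q=-16, r=-6}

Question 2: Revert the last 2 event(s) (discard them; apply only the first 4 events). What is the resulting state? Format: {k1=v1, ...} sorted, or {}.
Keep first 4 events (discard last 2):
  after event 1 (t=1: DEC p by 11): {p=-11}
  after event 2 (t=6: INC p by 14): {p=3}
  after event 3 (t=12: INC r by 3): {p=3, r=3}
  after event 4 (t=19: SET q = -16): {p=3, q=-16, r=3}

Answer: {p=3, q=-16, r=3}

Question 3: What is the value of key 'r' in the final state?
Track key 'r' through all 6 events:
  event 1 (t=1: DEC p by 11): r unchanged
  event 2 (t=6: INC p by 14): r unchanged
  event 3 (t=12: INC r by 3): r (absent) -> 3
  event 4 (t=19: SET q = -16): r unchanged
  event 5 (t=25: SET r = -12): r 3 -> -12
  event 6 (t=28: SET r = -6): r -12 -> -6
Final: r = -6

Answer: -6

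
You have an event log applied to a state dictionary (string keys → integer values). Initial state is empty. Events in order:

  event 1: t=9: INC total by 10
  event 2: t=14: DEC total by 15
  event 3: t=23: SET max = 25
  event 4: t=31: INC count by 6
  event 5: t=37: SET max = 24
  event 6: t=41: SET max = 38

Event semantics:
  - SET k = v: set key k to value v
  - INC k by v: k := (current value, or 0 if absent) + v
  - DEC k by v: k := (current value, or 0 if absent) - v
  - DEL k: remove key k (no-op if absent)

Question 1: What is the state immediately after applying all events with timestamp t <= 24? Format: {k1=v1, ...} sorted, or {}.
Answer: {max=25, total=-5}

Derivation:
Apply events with t <= 24 (3 events):
  after event 1 (t=9: INC total by 10): {total=10}
  after event 2 (t=14: DEC total by 15): {total=-5}
  after event 3 (t=23: SET max = 25): {max=25, total=-5}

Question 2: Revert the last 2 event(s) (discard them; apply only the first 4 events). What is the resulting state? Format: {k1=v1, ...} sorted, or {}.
Keep first 4 events (discard last 2):
  after event 1 (t=9: INC total by 10): {total=10}
  after event 2 (t=14: DEC total by 15): {total=-5}
  after event 3 (t=23: SET max = 25): {max=25, total=-5}
  after event 4 (t=31: INC count by 6): {count=6, max=25, total=-5}

Answer: {count=6, max=25, total=-5}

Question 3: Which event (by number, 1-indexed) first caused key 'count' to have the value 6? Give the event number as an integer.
Answer: 4

Derivation:
Looking for first event where count becomes 6:
  event 4: count (absent) -> 6  <-- first match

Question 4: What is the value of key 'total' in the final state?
Track key 'total' through all 6 events:
  event 1 (t=9: INC total by 10): total (absent) -> 10
  event 2 (t=14: DEC total by 15): total 10 -> -5
  event 3 (t=23: SET max = 25): total unchanged
  event 4 (t=31: INC count by 6): total unchanged
  event 5 (t=37: SET max = 24): total unchanged
  event 6 (t=41: SET max = 38): total unchanged
Final: total = -5

Answer: -5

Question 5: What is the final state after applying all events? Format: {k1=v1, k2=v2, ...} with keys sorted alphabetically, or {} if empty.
Answer: {count=6, max=38, total=-5}

Derivation:
  after event 1 (t=9: INC total by 10): {total=10}
  after event 2 (t=14: DEC total by 15): {total=-5}
  after event 3 (t=23: SET max = 25): {max=25, total=-5}
  after event 4 (t=31: INC count by 6): {count=6, max=25, total=-5}
  after event 5 (t=37: SET max = 24): {count=6, max=24, total=-5}
  after event 6 (t=41: SET max = 38): {count=6, max=38, total=-5}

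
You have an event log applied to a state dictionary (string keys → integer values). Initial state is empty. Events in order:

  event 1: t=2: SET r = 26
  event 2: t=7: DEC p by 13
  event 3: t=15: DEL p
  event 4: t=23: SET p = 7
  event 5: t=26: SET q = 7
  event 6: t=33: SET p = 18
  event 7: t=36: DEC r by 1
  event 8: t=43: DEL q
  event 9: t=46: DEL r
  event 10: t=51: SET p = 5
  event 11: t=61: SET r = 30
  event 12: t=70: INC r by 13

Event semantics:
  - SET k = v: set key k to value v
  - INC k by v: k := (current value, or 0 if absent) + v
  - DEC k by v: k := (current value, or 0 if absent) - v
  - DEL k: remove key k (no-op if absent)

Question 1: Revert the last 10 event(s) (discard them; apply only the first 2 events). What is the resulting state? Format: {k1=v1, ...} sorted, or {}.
Answer: {p=-13, r=26}

Derivation:
Keep first 2 events (discard last 10):
  after event 1 (t=2: SET r = 26): {r=26}
  after event 2 (t=7: DEC p by 13): {p=-13, r=26}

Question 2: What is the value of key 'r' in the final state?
Track key 'r' through all 12 events:
  event 1 (t=2: SET r = 26): r (absent) -> 26
  event 2 (t=7: DEC p by 13): r unchanged
  event 3 (t=15: DEL p): r unchanged
  event 4 (t=23: SET p = 7): r unchanged
  event 5 (t=26: SET q = 7): r unchanged
  event 6 (t=33: SET p = 18): r unchanged
  event 7 (t=36: DEC r by 1): r 26 -> 25
  event 8 (t=43: DEL q): r unchanged
  event 9 (t=46: DEL r): r 25 -> (absent)
  event 10 (t=51: SET p = 5): r unchanged
  event 11 (t=61: SET r = 30): r (absent) -> 30
  event 12 (t=70: INC r by 13): r 30 -> 43
Final: r = 43

Answer: 43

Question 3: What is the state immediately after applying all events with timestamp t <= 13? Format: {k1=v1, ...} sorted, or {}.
Apply events with t <= 13 (2 events):
  after event 1 (t=2: SET r = 26): {r=26}
  after event 2 (t=7: DEC p by 13): {p=-13, r=26}

Answer: {p=-13, r=26}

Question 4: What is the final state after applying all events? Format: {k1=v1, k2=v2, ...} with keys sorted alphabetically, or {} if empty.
  after event 1 (t=2: SET r = 26): {r=26}
  after event 2 (t=7: DEC p by 13): {p=-13, r=26}
  after event 3 (t=15: DEL p): {r=26}
  after event 4 (t=23: SET p = 7): {p=7, r=26}
  after event 5 (t=26: SET q = 7): {p=7, q=7, r=26}
  after event 6 (t=33: SET p = 18): {p=18, q=7, r=26}
  after event 7 (t=36: DEC r by 1): {p=18, q=7, r=25}
  after event 8 (t=43: DEL q): {p=18, r=25}
  after event 9 (t=46: DEL r): {p=18}
  after event 10 (t=51: SET p = 5): {p=5}
  after event 11 (t=61: SET r = 30): {p=5, r=30}
  after event 12 (t=70: INC r by 13): {p=5, r=43}

Answer: {p=5, r=43}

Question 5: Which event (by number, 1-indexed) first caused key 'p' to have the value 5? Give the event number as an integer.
Looking for first event where p becomes 5:
  event 2: p = -13
  event 3: p = (absent)
  event 4: p = 7
  event 5: p = 7
  event 6: p = 18
  event 7: p = 18
  event 8: p = 18
  event 9: p = 18
  event 10: p 18 -> 5  <-- first match

Answer: 10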